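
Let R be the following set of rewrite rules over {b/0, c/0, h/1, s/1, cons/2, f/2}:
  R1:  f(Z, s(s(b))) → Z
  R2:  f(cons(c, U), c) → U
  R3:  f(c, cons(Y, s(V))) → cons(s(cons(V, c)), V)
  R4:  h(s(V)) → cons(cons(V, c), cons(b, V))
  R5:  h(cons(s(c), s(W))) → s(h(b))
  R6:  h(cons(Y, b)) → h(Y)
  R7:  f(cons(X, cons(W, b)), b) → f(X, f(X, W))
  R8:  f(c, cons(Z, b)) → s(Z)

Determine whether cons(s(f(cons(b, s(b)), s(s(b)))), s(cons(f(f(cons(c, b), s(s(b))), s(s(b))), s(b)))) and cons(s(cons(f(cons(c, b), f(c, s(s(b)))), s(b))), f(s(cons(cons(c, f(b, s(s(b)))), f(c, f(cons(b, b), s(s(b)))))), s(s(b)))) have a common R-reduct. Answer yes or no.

yes — NF(t₁) = cons(s(cons(b, s(b))), s(cons(cons(c, b), s(b)))), NF(t₂) = cons(s(cons(b, s(b))), s(cons(cons(c, b), s(b))))

Reduce t₁ = cons(s(f(cons(b, s(b)), s(s(b)))), s(cons(f(f(cons(c, b), s(s(b))), s(s(b))), s(b)))):
1. cons(s(f(cons(b, s(b)), s(s(b)))), s(cons(f(f(cons(c, b), s(s(b))), s(s(b))), s(b))))  →  cons(s(cons(b, s(b))), s(cons(f(f(cons(c, b), s(s(b))), s(s(b))), s(b))))   [R1 at 1.1]
2. cons(s(cons(b, s(b))), s(cons(f(f(cons(c, b), s(s(b))), s(s(b))), s(b))))  →  cons(s(cons(b, s(b))), s(cons(f(cons(c, b), s(s(b))), s(b))))   [R1 at 2.1.1]
3. cons(s(cons(b, s(b))), s(cons(f(cons(c, b), s(s(b))), s(b))))  →  cons(s(cons(b, s(b))), s(cons(cons(c, b), s(b))))   [R1 at 2.1.1]

Reduce t₂ = cons(s(cons(f(cons(c, b), f(c, s(s(b)))), s(b))), f(s(cons(cons(c, f(b, s(s(b)))), f(c, f(cons(b, b), s(s(b)))))), s(s(b)))):
1. cons(s(cons(f(cons(c, b), f(c, s(s(b)))), s(b))), f(s(cons(cons(c, f(b, s(s(b)))), f(c, f(cons(b, b), s(s(b)))))), s(s(b))))  →  cons(s(cons(f(cons(c, b), c), s(b))), f(s(cons(cons(c, f(b, s(s(b)))), f(c, f(cons(b, b), s(s(b)))))), s(s(b))))   [R1 at 1.1.1.2]
2. cons(s(cons(f(cons(c, b), c), s(b))), f(s(cons(cons(c, f(b, s(s(b)))), f(c, f(cons(b, b), s(s(b)))))), s(s(b))))  →  cons(s(cons(b, s(b))), f(s(cons(cons(c, f(b, s(s(b)))), f(c, f(cons(b, b), s(s(b)))))), s(s(b))))   [R2 at 1.1.1]
3. cons(s(cons(b, s(b))), f(s(cons(cons(c, f(b, s(s(b)))), f(c, f(cons(b, b), s(s(b)))))), s(s(b))))  →  cons(s(cons(b, s(b))), s(cons(cons(c, f(b, s(s(b)))), f(c, f(cons(b, b), s(s(b)))))))   [R1 at 2]
4. cons(s(cons(b, s(b))), s(cons(cons(c, f(b, s(s(b)))), f(c, f(cons(b, b), s(s(b)))))))  →  cons(s(cons(b, s(b))), s(cons(cons(c, b), f(c, f(cons(b, b), s(s(b)))))))   [R1 at 2.1.1.2]
5. cons(s(cons(b, s(b))), s(cons(cons(c, b), f(c, f(cons(b, b), s(s(b)))))))  →  cons(s(cons(b, s(b))), s(cons(cons(c, b), f(c, cons(b, b)))))   [R1 at 2.1.2.2]
6. cons(s(cons(b, s(b))), s(cons(cons(c, b), f(c, cons(b, b)))))  →  cons(s(cons(b, s(b))), s(cons(cons(c, b), s(b))))   [R8 at 2.1.2]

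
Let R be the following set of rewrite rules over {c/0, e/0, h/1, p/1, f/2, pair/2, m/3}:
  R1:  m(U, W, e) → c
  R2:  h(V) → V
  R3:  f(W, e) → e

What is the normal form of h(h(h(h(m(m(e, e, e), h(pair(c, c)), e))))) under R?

1. h(h(h(h(m(m(e, e, e), h(pair(c, c)), e)))))  →  h(h(h(m(m(e, e, e), h(pair(c, c)), e))))   [R2 at ε]
2. h(h(h(m(m(e, e, e), h(pair(c, c)), e))))  →  h(h(m(m(e, e, e), h(pair(c, c)), e)))   [R2 at ε]
3. h(h(m(m(e, e, e), h(pair(c, c)), e)))  →  h(m(m(e, e, e), h(pair(c, c)), e))   [R2 at ε]
4. h(m(m(e, e, e), h(pair(c, c)), e))  →  m(m(e, e, e), h(pair(c, c)), e)   [R2 at ε]
5. m(m(e, e, e), h(pair(c, c)), e)  →  c   [R1 at ε]

c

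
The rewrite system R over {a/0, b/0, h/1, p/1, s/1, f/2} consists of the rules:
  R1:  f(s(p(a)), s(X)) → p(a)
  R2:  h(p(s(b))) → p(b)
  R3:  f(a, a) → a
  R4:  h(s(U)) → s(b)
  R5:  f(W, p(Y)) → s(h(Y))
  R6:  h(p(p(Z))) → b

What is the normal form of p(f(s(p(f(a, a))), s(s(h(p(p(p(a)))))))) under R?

p(p(a))

1. p(f(s(p(f(a, a))), s(s(h(p(p(p(a))))))))  →  p(f(s(p(a)), s(s(h(p(p(p(a))))))))   [R3 at 1.1.1.1]
2. p(f(s(p(a)), s(s(h(p(p(p(a))))))))  →  p(p(a))   [R1 at 1]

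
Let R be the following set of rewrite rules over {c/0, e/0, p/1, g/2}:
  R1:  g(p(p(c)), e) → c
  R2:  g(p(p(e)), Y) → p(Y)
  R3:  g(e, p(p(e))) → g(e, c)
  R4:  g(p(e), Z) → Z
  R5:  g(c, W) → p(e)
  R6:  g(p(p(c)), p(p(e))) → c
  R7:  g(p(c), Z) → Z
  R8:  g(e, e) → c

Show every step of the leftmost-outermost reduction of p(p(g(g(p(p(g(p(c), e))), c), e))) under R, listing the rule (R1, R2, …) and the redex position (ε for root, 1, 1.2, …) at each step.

1. p(p(g(g(p(p(g(p(c), e))), c), e)))  →  p(p(g(g(p(p(e)), c), e)))   [R7 at 1.1.1.1.1.1]
2. p(p(g(g(p(p(e)), c), e)))  →  p(p(g(p(c), e)))   [R2 at 1.1.1]
3. p(p(g(p(c), e)))  →  p(p(e))   [R7 at 1.1]

p(p(e))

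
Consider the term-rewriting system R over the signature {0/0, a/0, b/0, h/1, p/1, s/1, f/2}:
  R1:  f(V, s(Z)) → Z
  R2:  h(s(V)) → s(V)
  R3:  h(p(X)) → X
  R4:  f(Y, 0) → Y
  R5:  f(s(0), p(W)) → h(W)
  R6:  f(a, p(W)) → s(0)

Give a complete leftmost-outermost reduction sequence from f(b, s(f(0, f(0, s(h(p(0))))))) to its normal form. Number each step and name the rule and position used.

0

1. f(b, s(f(0, f(0, s(h(p(0)))))))  →  f(0, f(0, s(h(p(0)))))   [R1 at ε]
2. f(0, f(0, s(h(p(0)))))  →  f(0, h(p(0)))   [R1 at 2]
3. f(0, h(p(0)))  →  f(0, 0)   [R3 at 2]
4. f(0, 0)  →  0   [R4 at ε]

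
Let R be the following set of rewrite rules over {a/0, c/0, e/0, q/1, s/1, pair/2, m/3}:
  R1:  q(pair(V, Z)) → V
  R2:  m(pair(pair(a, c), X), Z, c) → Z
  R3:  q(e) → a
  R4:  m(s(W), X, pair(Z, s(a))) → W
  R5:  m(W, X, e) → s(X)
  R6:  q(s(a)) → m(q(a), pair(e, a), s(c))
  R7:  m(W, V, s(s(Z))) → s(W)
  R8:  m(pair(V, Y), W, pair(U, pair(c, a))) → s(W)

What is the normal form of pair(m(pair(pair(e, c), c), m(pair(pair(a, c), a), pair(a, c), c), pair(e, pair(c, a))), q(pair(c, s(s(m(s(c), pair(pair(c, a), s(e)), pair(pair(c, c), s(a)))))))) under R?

pair(s(pair(a, c)), c)

1. pair(m(pair(pair(e, c), c), m(pair(pair(a, c), a), pair(a, c), c), pair(e, pair(c, a))), q(pair(c, s(s(m(s(c), pair(pair(c, a), s(e)), pair(pair(c, c), s(a))))))))  →  pair(s(m(pair(pair(a, c), a), pair(a, c), c)), q(pair(c, s(s(m(s(c), pair(pair(c, a), s(e)), pair(pair(c, c), s(a))))))))   [R8 at 1]
2. pair(s(m(pair(pair(a, c), a), pair(a, c), c)), q(pair(c, s(s(m(s(c), pair(pair(c, a), s(e)), pair(pair(c, c), s(a))))))))  →  pair(s(pair(a, c)), q(pair(c, s(s(m(s(c), pair(pair(c, a), s(e)), pair(pair(c, c), s(a))))))))   [R2 at 1.1]
3. pair(s(pair(a, c)), q(pair(c, s(s(m(s(c), pair(pair(c, a), s(e)), pair(pair(c, c), s(a))))))))  →  pair(s(pair(a, c)), c)   [R1 at 2]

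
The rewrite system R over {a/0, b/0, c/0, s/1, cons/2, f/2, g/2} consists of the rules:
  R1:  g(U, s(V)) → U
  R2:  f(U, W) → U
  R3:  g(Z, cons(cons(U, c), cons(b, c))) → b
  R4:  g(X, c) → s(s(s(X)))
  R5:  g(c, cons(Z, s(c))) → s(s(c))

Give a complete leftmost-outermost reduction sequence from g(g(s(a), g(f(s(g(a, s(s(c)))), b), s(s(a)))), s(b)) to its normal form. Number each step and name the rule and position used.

s(a)

1. g(g(s(a), g(f(s(g(a, s(s(c)))), b), s(s(a)))), s(b))  →  g(s(a), g(f(s(g(a, s(s(c)))), b), s(s(a))))   [R1 at ε]
2. g(s(a), g(f(s(g(a, s(s(c)))), b), s(s(a))))  →  g(s(a), f(s(g(a, s(s(c)))), b))   [R1 at 2]
3. g(s(a), f(s(g(a, s(s(c)))), b))  →  g(s(a), s(g(a, s(s(c)))))   [R2 at 2]
4. g(s(a), s(g(a, s(s(c)))))  →  s(a)   [R1 at ε]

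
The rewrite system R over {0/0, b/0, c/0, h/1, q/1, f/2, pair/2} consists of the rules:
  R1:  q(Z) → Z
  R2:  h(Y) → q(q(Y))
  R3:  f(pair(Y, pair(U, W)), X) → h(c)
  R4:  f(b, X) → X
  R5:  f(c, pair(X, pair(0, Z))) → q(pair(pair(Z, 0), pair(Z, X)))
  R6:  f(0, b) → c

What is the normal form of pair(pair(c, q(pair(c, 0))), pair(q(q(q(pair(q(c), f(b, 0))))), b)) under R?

pair(pair(c, pair(c, 0)), pair(pair(c, 0), b))

1. pair(pair(c, q(pair(c, 0))), pair(q(q(q(pair(q(c), f(b, 0))))), b))  →  pair(pair(c, pair(c, 0)), pair(q(q(q(pair(q(c), f(b, 0))))), b))   [R1 at 1.2]
2. pair(pair(c, pair(c, 0)), pair(q(q(q(pair(q(c), f(b, 0))))), b))  →  pair(pair(c, pair(c, 0)), pair(q(q(pair(q(c), f(b, 0)))), b))   [R1 at 2.1]
3. pair(pair(c, pair(c, 0)), pair(q(q(pair(q(c), f(b, 0)))), b))  →  pair(pair(c, pair(c, 0)), pair(q(pair(q(c), f(b, 0))), b))   [R1 at 2.1]
4. pair(pair(c, pair(c, 0)), pair(q(pair(q(c), f(b, 0))), b))  →  pair(pair(c, pair(c, 0)), pair(pair(q(c), f(b, 0)), b))   [R1 at 2.1]
5. pair(pair(c, pair(c, 0)), pair(pair(q(c), f(b, 0)), b))  →  pair(pair(c, pair(c, 0)), pair(pair(c, f(b, 0)), b))   [R1 at 2.1.1]
6. pair(pair(c, pair(c, 0)), pair(pair(c, f(b, 0)), b))  →  pair(pair(c, pair(c, 0)), pair(pair(c, 0), b))   [R4 at 2.1.2]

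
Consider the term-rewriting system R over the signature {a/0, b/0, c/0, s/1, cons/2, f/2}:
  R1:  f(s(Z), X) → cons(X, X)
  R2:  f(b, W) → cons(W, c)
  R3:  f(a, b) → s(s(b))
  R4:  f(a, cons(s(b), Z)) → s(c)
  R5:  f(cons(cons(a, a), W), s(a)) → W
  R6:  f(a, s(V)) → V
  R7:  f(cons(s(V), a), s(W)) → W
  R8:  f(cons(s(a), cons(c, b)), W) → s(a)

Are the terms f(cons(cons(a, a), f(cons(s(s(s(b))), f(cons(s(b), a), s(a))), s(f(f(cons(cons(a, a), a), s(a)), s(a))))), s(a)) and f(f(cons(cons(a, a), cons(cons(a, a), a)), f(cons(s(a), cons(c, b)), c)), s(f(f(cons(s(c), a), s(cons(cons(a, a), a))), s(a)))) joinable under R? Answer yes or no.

yes — NF(t₁) = a, NF(t₂) = a

Reduce t₁ = f(cons(cons(a, a), f(cons(s(s(s(b))), f(cons(s(b), a), s(a))), s(f(f(cons(cons(a, a), a), s(a)), s(a))))), s(a)):
1. f(cons(cons(a, a), f(cons(s(s(s(b))), f(cons(s(b), a), s(a))), s(f(f(cons(cons(a, a), a), s(a)), s(a))))), s(a))  →  f(cons(s(s(s(b))), f(cons(s(b), a), s(a))), s(f(f(cons(cons(a, a), a), s(a)), s(a))))   [R5 at ε]
2. f(cons(s(s(s(b))), f(cons(s(b), a), s(a))), s(f(f(cons(cons(a, a), a), s(a)), s(a))))  →  f(cons(s(s(s(b))), a), s(f(f(cons(cons(a, a), a), s(a)), s(a))))   [R7 at 1.2]
3. f(cons(s(s(s(b))), a), s(f(f(cons(cons(a, a), a), s(a)), s(a))))  →  f(f(cons(cons(a, a), a), s(a)), s(a))   [R7 at ε]
4. f(f(cons(cons(a, a), a), s(a)), s(a))  →  f(a, s(a))   [R5 at 1]
5. f(a, s(a))  →  a   [R6 at ε]

Reduce t₂ = f(f(cons(cons(a, a), cons(cons(a, a), a)), f(cons(s(a), cons(c, b)), c)), s(f(f(cons(s(c), a), s(cons(cons(a, a), a))), s(a)))):
1. f(f(cons(cons(a, a), cons(cons(a, a), a)), f(cons(s(a), cons(c, b)), c)), s(f(f(cons(s(c), a), s(cons(cons(a, a), a))), s(a))))  →  f(f(cons(cons(a, a), cons(cons(a, a), a)), s(a)), s(f(f(cons(s(c), a), s(cons(cons(a, a), a))), s(a))))   [R8 at 1.2]
2. f(f(cons(cons(a, a), cons(cons(a, a), a)), s(a)), s(f(f(cons(s(c), a), s(cons(cons(a, a), a))), s(a))))  →  f(cons(cons(a, a), a), s(f(f(cons(s(c), a), s(cons(cons(a, a), a))), s(a))))   [R5 at 1]
3. f(cons(cons(a, a), a), s(f(f(cons(s(c), a), s(cons(cons(a, a), a))), s(a))))  →  f(cons(cons(a, a), a), s(f(cons(cons(a, a), a), s(a))))   [R7 at 2.1.1]
4. f(cons(cons(a, a), a), s(f(cons(cons(a, a), a), s(a))))  →  f(cons(cons(a, a), a), s(a))   [R5 at 2.1]
5. f(cons(cons(a, a), a), s(a))  →  a   [R5 at ε]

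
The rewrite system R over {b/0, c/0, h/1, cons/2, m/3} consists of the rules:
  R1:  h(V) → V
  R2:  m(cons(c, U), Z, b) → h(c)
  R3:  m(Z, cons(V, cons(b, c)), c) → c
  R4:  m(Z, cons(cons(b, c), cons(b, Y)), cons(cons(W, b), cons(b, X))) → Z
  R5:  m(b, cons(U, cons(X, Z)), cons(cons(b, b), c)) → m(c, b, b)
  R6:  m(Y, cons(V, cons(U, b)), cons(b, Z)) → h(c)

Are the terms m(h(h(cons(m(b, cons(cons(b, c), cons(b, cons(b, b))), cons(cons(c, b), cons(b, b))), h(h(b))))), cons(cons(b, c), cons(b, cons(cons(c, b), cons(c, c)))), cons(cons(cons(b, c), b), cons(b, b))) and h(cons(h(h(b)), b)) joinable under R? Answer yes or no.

Reduce t₁ = m(h(h(cons(m(b, cons(cons(b, c), cons(b, cons(b, b))), cons(cons(c, b), cons(b, b))), h(h(b))))), cons(cons(b, c), cons(b, cons(cons(c, b), cons(c, c)))), cons(cons(cons(b, c), b), cons(b, b))):
1. m(h(h(cons(m(b, cons(cons(b, c), cons(b, cons(b, b))), cons(cons(c, b), cons(b, b))), h(h(b))))), cons(cons(b, c), cons(b, cons(cons(c, b), cons(c, c)))), cons(cons(cons(b, c), b), cons(b, b)))  →  h(h(cons(m(b, cons(cons(b, c), cons(b, cons(b, b))), cons(cons(c, b), cons(b, b))), h(h(b)))))   [R4 at ε]
2. h(h(cons(m(b, cons(cons(b, c), cons(b, cons(b, b))), cons(cons(c, b), cons(b, b))), h(h(b)))))  →  h(cons(m(b, cons(cons(b, c), cons(b, cons(b, b))), cons(cons(c, b), cons(b, b))), h(h(b))))   [R1 at ε]
3. h(cons(m(b, cons(cons(b, c), cons(b, cons(b, b))), cons(cons(c, b), cons(b, b))), h(h(b))))  →  cons(m(b, cons(cons(b, c), cons(b, cons(b, b))), cons(cons(c, b), cons(b, b))), h(h(b)))   [R1 at ε]
4. cons(m(b, cons(cons(b, c), cons(b, cons(b, b))), cons(cons(c, b), cons(b, b))), h(h(b)))  →  cons(b, h(h(b)))   [R4 at 1]
5. cons(b, h(h(b)))  →  cons(b, h(b))   [R1 at 2]
6. cons(b, h(b))  →  cons(b, b)   [R1 at 2]

Reduce t₂ = h(cons(h(h(b)), b)):
1. h(cons(h(h(b)), b))  →  cons(h(h(b)), b)   [R1 at ε]
2. cons(h(h(b)), b)  →  cons(h(b), b)   [R1 at 1]
3. cons(h(b), b)  →  cons(b, b)   [R1 at 1]

yes — NF(t₁) = cons(b, b), NF(t₂) = cons(b, b)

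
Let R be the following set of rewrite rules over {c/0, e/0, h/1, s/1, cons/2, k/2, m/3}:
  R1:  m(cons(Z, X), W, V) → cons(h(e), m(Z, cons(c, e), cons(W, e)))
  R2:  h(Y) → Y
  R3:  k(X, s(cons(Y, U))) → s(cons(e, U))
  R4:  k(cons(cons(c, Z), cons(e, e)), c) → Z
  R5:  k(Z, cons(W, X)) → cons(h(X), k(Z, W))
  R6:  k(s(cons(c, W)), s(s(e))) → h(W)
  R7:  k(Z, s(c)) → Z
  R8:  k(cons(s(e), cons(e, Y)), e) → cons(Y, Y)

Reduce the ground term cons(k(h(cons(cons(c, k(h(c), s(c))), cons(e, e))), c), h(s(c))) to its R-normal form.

1. cons(k(h(cons(cons(c, k(h(c), s(c))), cons(e, e))), c), h(s(c)))  →  cons(k(cons(cons(c, k(h(c), s(c))), cons(e, e)), c), h(s(c)))   [R2 at 1.1]
2. cons(k(cons(cons(c, k(h(c), s(c))), cons(e, e)), c), h(s(c)))  →  cons(k(h(c), s(c)), h(s(c)))   [R4 at 1]
3. cons(k(h(c), s(c)), h(s(c)))  →  cons(h(c), h(s(c)))   [R7 at 1]
4. cons(h(c), h(s(c)))  →  cons(c, h(s(c)))   [R2 at 1]
5. cons(c, h(s(c)))  →  cons(c, s(c))   [R2 at 2]

cons(c, s(c))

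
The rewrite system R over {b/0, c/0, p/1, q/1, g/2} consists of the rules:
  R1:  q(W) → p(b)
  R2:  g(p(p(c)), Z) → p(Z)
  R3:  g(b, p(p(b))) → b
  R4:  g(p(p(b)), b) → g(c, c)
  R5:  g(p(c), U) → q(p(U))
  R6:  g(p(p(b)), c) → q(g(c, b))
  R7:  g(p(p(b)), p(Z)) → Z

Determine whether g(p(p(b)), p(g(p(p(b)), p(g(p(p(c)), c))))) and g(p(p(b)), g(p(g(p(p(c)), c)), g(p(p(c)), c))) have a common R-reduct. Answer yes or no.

yes — NF(t₁) = p(c), NF(t₂) = p(c)

Reduce t₁ = g(p(p(b)), p(g(p(p(b)), p(g(p(p(c)), c))))):
1. g(p(p(b)), p(g(p(p(b)), p(g(p(p(c)), c)))))  →  g(p(p(b)), p(g(p(p(c)), c)))   [R7 at ε]
2. g(p(p(b)), p(g(p(p(c)), c)))  →  g(p(p(c)), c)   [R7 at ε]
3. g(p(p(c)), c)  →  p(c)   [R2 at ε]

Reduce t₂ = g(p(p(b)), g(p(g(p(p(c)), c)), g(p(p(c)), c))):
1. g(p(p(b)), g(p(g(p(p(c)), c)), g(p(p(c)), c)))  →  g(p(p(b)), g(p(p(c)), g(p(p(c)), c)))   [R2 at 2.1.1]
2. g(p(p(b)), g(p(p(c)), g(p(p(c)), c)))  →  g(p(p(b)), p(g(p(p(c)), c)))   [R2 at 2]
3. g(p(p(b)), p(g(p(p(c)), c)))  →  g(p(p(c)), c)   [R7 at ε]
4. g(p(p(c)), c)  →  p(c)   [R2 at ε]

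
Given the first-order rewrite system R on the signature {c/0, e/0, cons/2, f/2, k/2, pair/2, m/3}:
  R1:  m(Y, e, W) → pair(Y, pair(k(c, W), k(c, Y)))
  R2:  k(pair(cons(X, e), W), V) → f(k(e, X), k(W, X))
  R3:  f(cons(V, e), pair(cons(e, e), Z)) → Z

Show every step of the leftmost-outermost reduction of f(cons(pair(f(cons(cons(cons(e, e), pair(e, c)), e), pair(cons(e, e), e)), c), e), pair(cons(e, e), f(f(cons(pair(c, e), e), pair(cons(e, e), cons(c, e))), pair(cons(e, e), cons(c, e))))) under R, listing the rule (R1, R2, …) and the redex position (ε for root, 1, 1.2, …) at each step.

cons(c, e)

1. f(cons(pair(f(cons(cons(cons(e, e), pair(e, c)), e), pair(cons(e, e), e)), c), e), pair(cons(e, e), f(f(cons(pair(c, e), e), pair(cons(e, e), cons(c, e))), pair(cons(e, e), cons(c, e)))))  →  f(f(cons(pair(c, e), e), pair(cons(e, e), cons(c, e))), pair(cons(e, e), cons(c, e)))   [R3 at ε]
2. f(f(cons(pair(c, e), e), pair(cons(e, e), cons(c, e))), pair(cons(e, e), cons(c, e)))  →  f(cons(c, e), pair(cons(e, e), cons(c, e)))   [R3 at 1]
3. f(cons(c, e), pair(cons(e, e), cons(c, e)))  →  cons(c, e)   [R3 at ε]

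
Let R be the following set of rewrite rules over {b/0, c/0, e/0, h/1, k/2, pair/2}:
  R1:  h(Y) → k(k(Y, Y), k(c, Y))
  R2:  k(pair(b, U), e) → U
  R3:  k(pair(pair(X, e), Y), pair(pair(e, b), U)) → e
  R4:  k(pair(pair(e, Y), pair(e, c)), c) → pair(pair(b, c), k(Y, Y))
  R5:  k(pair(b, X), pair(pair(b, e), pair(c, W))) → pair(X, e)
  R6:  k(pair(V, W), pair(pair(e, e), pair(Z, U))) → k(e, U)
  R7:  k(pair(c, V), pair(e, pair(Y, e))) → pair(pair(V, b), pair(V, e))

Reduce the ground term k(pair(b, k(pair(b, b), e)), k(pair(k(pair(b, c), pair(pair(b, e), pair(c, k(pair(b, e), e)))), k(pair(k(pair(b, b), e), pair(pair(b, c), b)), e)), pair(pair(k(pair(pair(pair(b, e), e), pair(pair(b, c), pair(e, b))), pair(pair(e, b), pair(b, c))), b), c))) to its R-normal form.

b

1. k(pair(b, k(pair(b, b), e)), k(pair(k(pair(b, c), pair(pair(b, e), pair(c, k(pair(b, e), e)))), k(pair(k(pair(b, b), e), pair(pair(b, c), b)), e)), pair(pair(k(pair(pair(pair(b, e), e), pair(pair(b, c), pair(e, b))), pair(pair(e, b), pair(b, c))), b), c)))  →  k(pair(b, b), k(pair(k(pair(b, c), pair(pair(b, e), pair(c, k(pair(b, e), e)))), k(pair(k(pair(b, b), e), pair(pair(b, c), b)), e)), pair(pair(k(pair(pair(pair(b, e), e), pair(pair(b, c), pair(e, b))), pair(pair(e, b), pair(b, c))), b), c)))   [R2 at 1.2]
2. k(pair(b, b), k(pair(k(pair(b, c), pair(pair(b, e), pair(c, k(pair(b, e), e)))), k(pair(k(pair(b, b), e), pair(pair(b, c), b)), e)), pair(pair(k(pair(pair(pair(b, e), e), pair(pair(b, c), pair(e, b))), pair(pair(e, b), pair(b, c))), b), c)))  →  k(pair(b, b), k(pair(pair(c, e), k(pair(k(pair(b, b), e), pair(pair(b, c), b)), e)), pair(pair(k(pair(pair(pair(b, e), e), pair(pair(b, c), pair(e, b))), pair(pair(e, b), pair(b, c))), b), c)))   [R5 at 2.1.1]
3. k(pair(b, b), k(pair(pair(c, e), k(pair(k(pair(b, b), e), pair(pair(b, c), b)), e)), pair(pair(k(pair(pair(pair(b, e), e), pair(pair(b, c), pair(e, b))), pair(pair(e, b), pair(b, c))), b), c)))  →  k(pair(b, b), k(pair(pair(c, e), k(pair(b, pair(pair(b, c), b)), e)), pair(pair(k(pair(pair(pair(b, e), e), pair(pair(b, c), pair(e, b))), pair(pair(e, b), pair(b, c))), b), c)))   [R2 at 2.1.2.1.1]
4. k(pair(b, b), k(pair(pair(c, e), k(pair(b, pair(pair(b, c), b)), e)), pair(pair(k(pair(pair(pair(b, e), e), pair(pair(b, c), pair(e, b))), pair(pair(e, b), pair(b, c))), b), c)))  →  k(pair(b, b), k(pair(pair(c, e), pair(pair(b, c), b)), pair(pair(k(pair(pair(pair(b, e), e), pair(pair(b, c), pair(e, b))), pair(pair(e, b), pair(b, c))), b), c)))   [R2 at 2.1.2]
5. k(pair(b, b), k(pair(pair(c, e), pair(pair(b, c), b)), pair(pair(k(pair(pair(pair(b, e), e), pair(pair(b, c), pair(e, b))), pair(pair(e, b), pair(b, c))), b), c)))  →  k(pair(b, b), k(pair(pair(c, e), pair(pair(b, c), b)), pair(pair(e, b), c)))   [R3 at 2.2.1.1]
6. k(pair(b, b), k(pair(pair(c, e), pair(pair(b, c), b)), pair(pair(e, b), c)))  →  k(pair(b, b), e)   [R3 at 2]
7. k(pair(b, b), e)  →  b   [R2 at ε]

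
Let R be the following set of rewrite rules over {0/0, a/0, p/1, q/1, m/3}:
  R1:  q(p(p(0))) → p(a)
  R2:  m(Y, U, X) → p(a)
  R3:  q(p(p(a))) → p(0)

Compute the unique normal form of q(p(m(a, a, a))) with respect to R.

1. q(p(m(a, a, a)))  →  q(p(p(a)))   [R2 at 1.1]
2. q(p(p(a)))  →  p(0)   [R3 at ε]

p(0)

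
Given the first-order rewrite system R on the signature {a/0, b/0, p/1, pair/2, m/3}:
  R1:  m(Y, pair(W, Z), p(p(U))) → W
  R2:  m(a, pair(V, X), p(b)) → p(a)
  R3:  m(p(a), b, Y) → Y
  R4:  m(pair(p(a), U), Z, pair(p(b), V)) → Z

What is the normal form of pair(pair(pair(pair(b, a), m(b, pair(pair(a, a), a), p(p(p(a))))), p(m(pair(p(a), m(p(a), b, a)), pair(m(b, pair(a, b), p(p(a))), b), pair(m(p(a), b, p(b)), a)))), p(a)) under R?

1. pair(pair(pair(pair(b, a), m(b, pair(pair(a, a), a), p(p(p(a))))), p(m(pair(p(a), m(p(a), b, a)), pair(m(b, pair(a, b), p(p(a))), b), pair(m(p(a), b, p(b)), a)))), p(a))  →  pair(pair(pair(pair(b, a), pair(a, a)), p(m(pair(p(a), m(p(a), b, a)), pair(m(b, pair(a, b), p(p(a))), b), pair(m(p(a), b, p(b)), a)))), p(a))   [R1 at 1.1.2]
2. pair(pair(pair(pair(b, a), pair(a, a)), p(m(pair(p(a), m(p(a), b, a)), pair(m(b, pair(a, b), p(p(a))), b), pair(m(p(a), b, p(b)), a)))), p(a))  →  pair(pair(pair(pair(b, a), pair(a, a)), p(m(pair(p(a), a), pair(m(b, pair(a, b), p(p(a))), b), pair(m(p(a), b, p(b)), a)))), p(a))   [R3 at 1.2.1.1.2]
3. pair(pair(pair(pair(b, a), pair(a, a)), p(m(pair(p(a), a), pair(m(b, pair(a, b), p(p(a))), b), pair(m(p(a), b, p(b)), a)))), p(a))  →  pair(pair(pair(pair(b, a), pair(a, a)), p(m(pair(p(a), a), pair(a, b), pair(m(p(a), b, p(b)), a)))), p(a))   [R1 at 1.2.1.2.1]
4. pair(pair(pair(pair(b, a), pair(a, a)), p(m(pair(p(a), a), pair(a, b), pair(m(p(a), b, p(b)), a)))), p(a))  →  pair(pair(pair(pair(b, a), pair(a, a)), p(m(pair(p(a), a), pair(a, b), pair(p(b), a)))), p(a))   [R3 at 1.2.1.3.1]
5. pair(pair(pair(pair(b, a), pair(a, a)), p(m(pair(p(a), a), pair(a, b), pair(p(b), a)))), p(a))  →  pair(pair(pair(pair(b, a), pair(a, a)), p(pair(a, b))), p(a))   [R4 at 1.2.1]

pair(pair(pair(pair(b, a), pair(a, a)), p(pair(a, b))), p(a))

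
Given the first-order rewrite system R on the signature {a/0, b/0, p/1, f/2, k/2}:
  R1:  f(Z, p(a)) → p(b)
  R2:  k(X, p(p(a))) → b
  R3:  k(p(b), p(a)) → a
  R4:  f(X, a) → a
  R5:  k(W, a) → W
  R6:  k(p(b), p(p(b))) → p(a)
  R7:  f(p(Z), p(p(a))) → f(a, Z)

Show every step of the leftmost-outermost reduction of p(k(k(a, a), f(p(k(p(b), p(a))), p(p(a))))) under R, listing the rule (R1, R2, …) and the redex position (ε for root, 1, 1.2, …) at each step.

1. p(k(k(a, a), f(p(k(p(b), p(a))), p(p(a)))))  →  p(k(a, f(p(k(p(b), p(a))), p(p(a)))))   [R5 at 1.1]
2. p(k(a, f(p(k(p(b), p(a))), p(p(a)))))  →  p(k(a, f(a, k(p(b), p(a)))))   [R7 at 1.2]
3. p(k(a, f(a, k(p(b), p(a)))))  →  p(k(a, f(a, a)))   [R3 at 1.2.2]
4. p(k(a, f(a, a)))  →  p(k(a, a))   [R4 at 1.2]
5. p(k(a, a))  →  p(a)   [R5 at 1]

p(a)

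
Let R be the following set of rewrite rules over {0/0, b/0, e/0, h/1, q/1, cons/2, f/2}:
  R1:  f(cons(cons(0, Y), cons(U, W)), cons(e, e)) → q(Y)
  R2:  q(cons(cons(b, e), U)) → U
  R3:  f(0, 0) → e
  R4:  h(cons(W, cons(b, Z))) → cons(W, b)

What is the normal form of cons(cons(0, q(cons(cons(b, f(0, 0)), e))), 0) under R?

cons(cons(0, e), 0)

1. cons(cons(0, q(cons(cons(b, f(0, 0)), e))), 0)  →  cons(cons(0, q(cons(cons(b, e), e))), 0)   [R3 at 1.2.1.1.2]
2. cons(cons(0, q(cons(cons(b, e), e))), 0)  →  cons(cons(0, e), 0)   [R2 at 1.2]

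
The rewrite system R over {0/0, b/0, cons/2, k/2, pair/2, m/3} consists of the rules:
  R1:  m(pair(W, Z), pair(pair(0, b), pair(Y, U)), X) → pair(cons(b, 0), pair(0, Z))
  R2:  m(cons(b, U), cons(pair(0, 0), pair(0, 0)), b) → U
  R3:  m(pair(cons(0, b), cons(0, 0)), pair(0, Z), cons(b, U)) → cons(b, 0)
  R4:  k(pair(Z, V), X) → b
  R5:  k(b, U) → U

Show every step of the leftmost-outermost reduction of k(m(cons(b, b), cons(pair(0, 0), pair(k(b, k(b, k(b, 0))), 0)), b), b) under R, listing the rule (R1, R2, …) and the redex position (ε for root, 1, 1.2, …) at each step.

1. k(m(cons(b, b), cons(pair(0, 0), pair(k(b, k(b, k(b, 0))), 0)), b), b)  →  k(m(cons(b, b), cons(pair(0, 0), pair(k(b, k(b, 0)), 0)), b), b)   [R5 at 1.2.2.1]
2. k(m(cons(b, b), cons(pair(0, 0), pair(k(b, k(b, 0)), 0)), b), b)  →  k(m(cons(b, b), cons(pair(0, 0), pair(k(b, 0), 0)), b), b)   [R5 at 1.2.2.1]
3. k(m(cons(b, b), cons(pair(0, 0), pair(k(b, 0), 0)), b), b)  →  k(m(cons(b, b), cons(pair(0, 0), pair(0, 0)), b), b)   [R5 at 1.2.2.1]
4. k(m(cons(b, b), cons(pair(0, 0), pair(0, 0)), b), b)  →  k(b, b)   [R2 at 1]
5. k(b, b)  →  b   [R5 at ε]

b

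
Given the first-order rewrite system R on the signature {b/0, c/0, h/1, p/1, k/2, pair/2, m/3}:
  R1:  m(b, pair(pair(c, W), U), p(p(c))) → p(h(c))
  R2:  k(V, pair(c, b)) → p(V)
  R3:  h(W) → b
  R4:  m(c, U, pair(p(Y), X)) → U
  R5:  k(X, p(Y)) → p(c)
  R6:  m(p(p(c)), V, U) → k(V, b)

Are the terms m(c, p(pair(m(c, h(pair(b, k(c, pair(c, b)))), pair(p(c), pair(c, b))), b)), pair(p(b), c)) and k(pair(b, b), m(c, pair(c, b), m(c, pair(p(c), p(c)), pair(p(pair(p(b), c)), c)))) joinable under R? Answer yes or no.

Reduce t₁ = m(c, p(pair(m(c, h(pair(b, k(c, pair(c, b)))), pair(p(c), pair(c, b))), b)), pair(p(b), c)):
1. m(c, p(pair(m(c, h(pair(b, k(c, pair(c, b)))), pair(p(c), pair(c, b))), b)), pair(p(b), c))  →  p(pair(m(c, h(pair(b, k(c, pair(c, b)))), pair(p(c), pair(c, b))), b))   [R4 at ε]
2. p(pair(m(c, h(pair(b, k(c, pair(c, b)))), pair(p(c), pair(c, b))), b))  →  p(pair(h(pair(b, k(c, pair(c, b)))), b))   [R4 at 1.1]
3. p(pair(h(pair(b, k(c, pair(c, b)))), b))  →  p(pair(b, b))   [R3 at 1.1]

Reduce t₂ = k(pair(b, b), m(c, pair(c, b), m(c, pair(p(c), p(c)), pair(p(pair(p(b), c)), c)))):
1. k(pair(b, b), m(c, pair(c, b), m(c, pair(p(c), p(c)), pair(p(pair(p(b), c)), c))))  →  k(pair(b, b), m(c, pair(c, b), pair(p(c), p(c))))   [R4 at 2.3]
2. k(pair(b, b), m(c, pair(c, b), pair(p(c), p(c))))  →  k(pair(b, b), pair(c, b))   [R4 at 2]
3. k(pair(b, b), pair(c, b))  →  p(pair(b, b))   [R2 at ε]

yes — NF(t₁) = p(pair(b, b)), NF(t₂) = p(pair(b, b))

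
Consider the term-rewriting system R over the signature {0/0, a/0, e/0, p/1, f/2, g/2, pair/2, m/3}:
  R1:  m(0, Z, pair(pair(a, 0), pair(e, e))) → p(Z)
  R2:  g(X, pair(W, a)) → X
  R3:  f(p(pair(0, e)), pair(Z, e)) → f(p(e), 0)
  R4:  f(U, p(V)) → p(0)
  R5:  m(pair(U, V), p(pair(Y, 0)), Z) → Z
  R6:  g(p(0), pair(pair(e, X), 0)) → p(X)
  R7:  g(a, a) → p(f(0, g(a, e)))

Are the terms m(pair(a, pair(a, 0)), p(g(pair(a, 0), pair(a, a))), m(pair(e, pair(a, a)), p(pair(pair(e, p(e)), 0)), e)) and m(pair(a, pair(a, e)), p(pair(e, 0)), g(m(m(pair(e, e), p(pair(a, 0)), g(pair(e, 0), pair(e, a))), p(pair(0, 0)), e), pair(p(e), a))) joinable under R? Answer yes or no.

yes — NF(t₁) = e, NF(t₂) = e

Reduce t₁ = m(pair(a, pair(a, 0)), p(g(pair(a, 0), pair(a, a))), m(pair(e, pair(a, a)), p(pair(pair(e, p(e)), 0)), e)):
1. m(pair(a, pair(a, 0)), p(g(pair(a, 0), pair(a, a))), m(pair(e, pair(a, a)), p(pair(pair(e, p(e)), 0)), e))  →  m(pair(a, pair(a, 0)), p(pair(a, 0)), m(pair(e, pair(a, a)), p(pair(pair(e, p(e)), 0)), e))   [R2 at 2.1]
2. m(pair(a, pair(a, 0)), p(pair(a, 0)), m(pair(e, pair(a, a)), p(pair(pair(e, p(e)), 0)), e))  →  m(pair(e, pair(a, a)), p(pair(pair(e, p(e)), 0)), e)   [R5 at ε]
3. m(pair(e, pair(a, a)), p(pair(pair(e, p(e)), 0)), e)  →  e   [R5 at ε]

Reduce t₂ = m(pair(a, pair(a, e)), p(pair(e, 0)), g(m(m(pair(e, e), p(pair(a, 0)), g(pair(e, 0), pair(e, a))), p(pair(0, 0)), e), pair(p(e), a))):
1. m(pair(a, pair(a, e)), p(pair(e, 0)), g(m(m(pair(e, e), p(pair(a, 0)), g(pair(e, 0), pair(e, a))), p(pair(0, 0)), e), pair(p(e), a)))  →  g(m(m(pair(e, e), p(pair(a, 0)), g(pair(e, 0), pair(e, a))), p(pair(0, 0)), e), pair(p(e), a))   [R5 at ε]
2. g(m(m(pair(e, e), p(pair(a, 0)), g(pair(e, 0), pair(e, a))), p(pair(0, 0)), e), pair(p(e), a))  →  m(m(pair(e, e), p(pair(a, 0)), g(pair(e, 0), pair(e, a))), p(pair(0, 0)), e)   [R2 at ε]
3. m(m(pair(e, e), p(pair(a, 0)), g(pair(e, 0), pair(e, a))), p(pair(0, 0)), e)  →  m(g(pair(e, 0), pair(e, a)), p(pair(0, 0)), e)   [R5 at 1]
4. m(g(pair(e, 0), pair(e, a)), p(pair(0, 0)), e)  →  m(pair(e, 0), p(pair(0, 0)), e)   [R2 at 1]
5. m(pair(e, 0), p(pair(0, 0)), e)  →  e   [R5 at ε]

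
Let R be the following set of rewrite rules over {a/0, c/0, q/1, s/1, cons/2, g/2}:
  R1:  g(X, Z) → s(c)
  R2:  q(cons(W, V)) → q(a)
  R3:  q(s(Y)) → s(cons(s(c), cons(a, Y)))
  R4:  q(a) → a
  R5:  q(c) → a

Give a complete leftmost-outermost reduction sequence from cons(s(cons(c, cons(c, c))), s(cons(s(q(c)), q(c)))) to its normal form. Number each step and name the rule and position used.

cons(s(cons(c, cons(c, c))), s(cons(s(a), a)))

1. cons(s(cons(c, cons(c, c))), s(cons(s(q(c)), q(c))))  →  cons(s(cons(c, cons(c, c))), s(cons(s(a), q(c))))   [R5 at 2.1.1.1]
2. cons(s(cons(c, cons(c, c))), s(cons(s(a), q(c))))  →  cons(s(cons(c, cons(c, c))), s(cons(s(a), a)))   [R5 at 2.1.2]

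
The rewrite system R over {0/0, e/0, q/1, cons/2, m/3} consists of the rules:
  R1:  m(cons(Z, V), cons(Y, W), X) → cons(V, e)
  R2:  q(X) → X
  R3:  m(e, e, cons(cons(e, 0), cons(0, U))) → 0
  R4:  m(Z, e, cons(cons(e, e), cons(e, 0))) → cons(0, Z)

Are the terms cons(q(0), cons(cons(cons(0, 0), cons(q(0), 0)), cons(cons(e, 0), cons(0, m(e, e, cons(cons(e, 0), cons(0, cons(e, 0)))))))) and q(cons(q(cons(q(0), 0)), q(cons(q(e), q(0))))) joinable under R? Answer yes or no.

Reduce t₁ = cons(q(0), cons(cons(cons(0, 0), cons(q(0), 0)), cons(cons(e, 0), cons(0, m(e, e, cons(cons(e, 0), cons(0, cons(e, 0)))))))):
1. cons(q(0), cons(cons(cons(0, 0), cons(q(0), 0)), cons(cons(e, 0), cons(0, m(e, e, cons(cons(e, 0), cons(0, cons(e, 0))))))))  →  cons(0, cons(cons(cons(0, 0), cons(q(0), 0)), cons(cons(e, 0), cons(0, m(e, e, cons(cons(e, 0), cons(0, cons(e, 0))))))))   [R2 at 1]
2. cons(0, cons(cons(cons(0, 0), cons(q(0), 0)), cons(cons(e, 0), cons(0, m(e, e, cons(cons(e, 0), cons(0, cons(e, 0))))))))  →  cons(0, cons(cons(cons(0, 0), cons(0, 0)), cons(cons(e, 0), cons(0, m(e, e, cons(cons(e, 0), cons(0, cons(e, 0))))))))   [R2 at 2.1.2.1]
3. cons(0, cons(cons(cons(0, 0), cons(0, 0)), cons(cons(e, 0), cons(0, m(e, e, cons(cons(e, 0), cons(0, cons(e, 0))))))))  →  cons(0, cons(cons(cons(0, 0), cons(0, 0)), cons(cons(e, 0), cons(0, 0))))   [R3 at 2.2.2.2]

Reduce t₂ = q(cons(q(cons(q(0), 0)), q(cons(q(e), q(0))))):
1. q(cons(q(cons(q(0), 0)), q(cons(q(e), q(0)))))  →  cons(q(cons(q(0), 0)), q(cons(q(e), q(0))))   [R2 at ε]
2. cons(q(cons(q(0), 0)), q(cons(q(e), q(0))))  →  cons(cons(q(0), 0), q(cons(q(e), q(0))))   [R2 at 1]
3. cons(cons(q(0), 0), q(cons(q(e), q(0))))  →  cons(cons(0, 0), q(cons(q(e), q(0))))   [R2 at 1.1]
4. cons(cons(0, 0), q(cons(q(e), q(0))))  →  cons(cons(0, 0), cons(q(e), q(0)))   [R2 at 2]
5. cons(cons(0, 0), cons(q(e), q(0)))  →  cons(cons(0, 0), cons(e, q(0)))   [R2 at 2.1]
6. cons(cons(0, 0), cons(e, q(0)))  →  cons(cons(0, 0), cons(e, 0))   [R2 at 2.2]

no — NF(t₁) = cons(0, cons(cons(cons(0, 0), cons(0, 0)), cons(cons(e, 0), cons(0, 0)))), NF(t₂) = cons(cons(0, 0), cons(e, 0))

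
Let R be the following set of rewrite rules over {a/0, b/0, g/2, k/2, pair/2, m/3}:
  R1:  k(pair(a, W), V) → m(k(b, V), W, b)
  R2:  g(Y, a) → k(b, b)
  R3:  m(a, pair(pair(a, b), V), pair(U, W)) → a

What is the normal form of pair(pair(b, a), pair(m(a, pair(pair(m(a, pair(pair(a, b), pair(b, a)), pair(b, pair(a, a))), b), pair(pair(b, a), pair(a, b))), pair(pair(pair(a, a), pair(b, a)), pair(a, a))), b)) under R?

1. pair(pair(b, a), pair(m(a, pair(pair(m(a, pair(pair(a, b), pair(b, a)), pair(b, pair(a, a))), b), pair(pair(b, a), pair(a, b))), pair(pair(pair(a, a), pair(b, a)), pair(a, a))), b))  →  pair(pair(b, a), pair(m(a, pair(pair(a, b), pair(pair(b, a), pair(a, b))), pair(pair(pair(a, a), pair(b, a)), pair(a, a))), b))   [R3 at 2.1.2.1.1]
2. pair(pair(b, a), pair(m(a, pair(pair(a, b), pair(pair(b, a), pair(a, b))), pair(pair(pair(a, a), pair(b, a)), pair(a, a))), b))  →  pair(pair(b, a), pair(a, b))   [R3 at 2.1]

pair(pair(b, a), pair(a, b))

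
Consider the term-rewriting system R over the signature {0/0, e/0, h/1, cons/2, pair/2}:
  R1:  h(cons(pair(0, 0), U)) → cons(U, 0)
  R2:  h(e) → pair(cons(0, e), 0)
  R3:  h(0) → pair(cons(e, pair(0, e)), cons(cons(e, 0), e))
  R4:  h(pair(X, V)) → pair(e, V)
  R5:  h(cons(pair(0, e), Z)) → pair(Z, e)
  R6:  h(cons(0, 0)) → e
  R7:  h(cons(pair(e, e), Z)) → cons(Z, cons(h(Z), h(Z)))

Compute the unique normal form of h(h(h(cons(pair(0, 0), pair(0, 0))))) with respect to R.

e

1. h(h(h(cons(pair(0, 0), pair(0, 0)))))  →  h(h(cons(pair(0, 0), 0)))   [R1 at 1.1]
2. h(h(cons(pair(0, 0), 0)))  →  h(cons(0, 0))   [R1 at 1]
3. h(cons(0, 0))  →  e   [R6 at ε]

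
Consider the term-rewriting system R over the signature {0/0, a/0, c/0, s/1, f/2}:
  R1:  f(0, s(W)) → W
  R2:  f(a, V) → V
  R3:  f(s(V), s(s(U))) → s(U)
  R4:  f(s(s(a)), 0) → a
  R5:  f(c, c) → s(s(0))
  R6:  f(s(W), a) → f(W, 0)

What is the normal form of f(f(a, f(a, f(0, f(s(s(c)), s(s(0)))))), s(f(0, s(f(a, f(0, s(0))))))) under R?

0

1. f(f(a, f(a, f(0, f(s(s(c)), s(s(0)))))), s(f(0, s(f(a, f(0, s(0)))))))  →  f(f(a, f(0, f(s(s(c)), s(s(0))))), s(f(0, s(f(a, f(0, s(0)))))))   [R2 at 1]
2. f(f(a, f(0, f(s(s(c)), s(s(0))))), s(f(0, s(f(a, f(0, s(0)))))))  →  f(f(0, f(s(s(c)), s(s(0)))), s(f(0, s(f(a, f(0, s(0)))))))   [R2 at 1]
3. f(f(0, f(s(s(c)), s(s(0)))), s(f(0, s(f(a, f(0, s(0)))))))  →  f(f(0, s(0)), s(f(0, s(f(a, f(0, s(0)))))))   [R3 at 1.2]
4. f(f(0, s(0)), s(f(0, s(f(a, f(0, s(0)))))))  →  f(0, s(f(0, s(f(a, f(0, s(0)))))))   [R1 at 1]
5. f(0, s(f(0, s(f(a, f(0, s(0)))))))  →  f(0, s(f(a, f(0, s(0)))))   [R1 at ε]
6. f(0, s(f(a, f(0, s(0)))))  →  f(a, f(0, s(0)))   [R1 at ε]
7. f(a, f(0, s(0)))  →  f(0, s(0))   [R2 at ε]
8. f(0, s(0))  →  0   [R1 at ε]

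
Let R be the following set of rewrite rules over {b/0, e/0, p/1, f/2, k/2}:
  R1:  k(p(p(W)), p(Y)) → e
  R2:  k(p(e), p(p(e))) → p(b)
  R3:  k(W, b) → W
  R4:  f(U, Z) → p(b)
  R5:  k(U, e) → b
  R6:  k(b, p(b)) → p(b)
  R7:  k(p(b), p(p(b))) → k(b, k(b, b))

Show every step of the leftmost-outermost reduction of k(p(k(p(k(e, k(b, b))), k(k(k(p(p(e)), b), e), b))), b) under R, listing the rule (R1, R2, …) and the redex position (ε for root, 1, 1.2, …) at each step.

1. k(p(k(p(k(e, k(b, b))), k(k(k(p(p(e)), b), e), b))), b)  →  p(k(p(k(e, k(b, b))), k(k(k(p(p(e)), b), e), b)))   [R3 at ε]
2. p(k(p(k(e, k(b, b))), k(k(k(p(p(e)), b), e), b)))  →  p(k(p(k(e, b)), k(k(k(p(p(e)), b), e), b)))   [R3 at 1.1.1.2]
3. p(k(p(k(e, b)), k(k(k(p(p(e)), b), e), b)))  →  p(k(p(e), k(k(k(p(p(e)), b), e), b)))   [R3 at 1.1.1]
4. p(k(p(e), k(k(k(p(p(e)), b), e), b)))  →  p(k(p(e), k(k(p(p(e)), b), e)))   [R3 at 1.2]
5. p(k(p(e), k(k(p(p(e)), b), e)))  →  p(k(p(e), b))   [R5 at 1.2]
6. p(k(p(e), b))  →  p(p(e))   [R3 at 1]

p(p(e))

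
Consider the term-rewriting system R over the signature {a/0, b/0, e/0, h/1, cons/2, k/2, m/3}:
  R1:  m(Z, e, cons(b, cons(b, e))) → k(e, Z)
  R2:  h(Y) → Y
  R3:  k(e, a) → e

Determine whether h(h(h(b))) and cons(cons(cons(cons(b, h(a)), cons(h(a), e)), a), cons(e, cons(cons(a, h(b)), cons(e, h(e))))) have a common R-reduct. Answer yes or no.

no — NF(t₁) = b, NF(t₂) = cons(cons(cons(cons(b, a), cons(a, e)), a), cons(e, cons(cons(a, b), cons(e, e))))

Reduce t₁ = h(h(h(b))):
1. h(h(h(b)))  →  h(h(b))   [R2 at ε]
2. h(h(b))  →  h(b)   [R2 at ε]
3. h(b)  →  b   [R2 at ε]

Reduce t₂ = cons(cons(cons(cons(b, h(a)), cons(h(a), e)), a), cons(e, cons(cons(a, h(b)), cons(e, h(e))))):
1. cons(cons(cons(cons(b, h(a)), cons(h(a), e)), a), cons(e, cons(cons(a, h(b)), cons(e, h(e)))))  →  cons(cons(cons(cons(b, a), cons(h(a), e)), a), cons(e, cons(cons(a, h(b)), cons(e, h(e)))))   [R2 at 1.1.1.2]
2. cons(cons(cons(cons(b, a), cons(h(a), e)), a), cons(e, cons(cons(a, h(b)), cons(e, h(e)))))  →  cons(cons(cons(cons(b, a), cons(a, e)), a), cons(e, cons(cons(a, h(b)), cons(e, h(e)))))   [R2 at 1.1.2.1]
3. cons(cons(cons(cons(b, a), cons(a, e)), a), cons(e, cons(cons(a, h(b)), cons(e, h(e)))))  →  cons(cons(cons(cons(b, a), cons(a, e)), a), cons(e, cons(cons(a, b), cons(e, h(e)))))   [R2 at 2.2.1.2]
4. cons(cons(cons(cons(b, a), cons(a, e)), a), cons(e, cons(cons(a, b), cons(e, h(e)))))  →  cons(cons(cons(cons(b, a), cons(a, e)), a), cons(e, cons(cons(a, b), cons(e, e))))   [R2 at 2.2.2.2]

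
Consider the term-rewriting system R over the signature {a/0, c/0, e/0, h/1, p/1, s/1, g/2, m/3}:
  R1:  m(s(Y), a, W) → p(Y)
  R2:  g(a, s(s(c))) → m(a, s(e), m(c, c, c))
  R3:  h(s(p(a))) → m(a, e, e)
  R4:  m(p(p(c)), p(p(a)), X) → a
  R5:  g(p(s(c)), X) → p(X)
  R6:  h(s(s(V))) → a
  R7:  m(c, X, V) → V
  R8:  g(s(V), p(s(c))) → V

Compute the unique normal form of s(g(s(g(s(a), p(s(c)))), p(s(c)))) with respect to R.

1. s(g(s(g(s(a), p(s(c)))), p(s(c))))  →  s(g(s(a), p(s(c))))   [R8 at 1]
2. s(g(s(a), p(s(c))))  →  s(a)   [R8 at 1]

s(a)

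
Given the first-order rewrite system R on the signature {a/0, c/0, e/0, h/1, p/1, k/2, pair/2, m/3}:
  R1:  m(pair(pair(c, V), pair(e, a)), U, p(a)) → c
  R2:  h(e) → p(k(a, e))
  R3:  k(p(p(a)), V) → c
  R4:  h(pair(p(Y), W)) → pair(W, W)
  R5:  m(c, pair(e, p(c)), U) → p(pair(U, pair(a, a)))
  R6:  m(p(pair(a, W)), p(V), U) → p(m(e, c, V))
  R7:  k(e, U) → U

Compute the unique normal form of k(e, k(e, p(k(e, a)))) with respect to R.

1. k(e, k(e, p(k(e, a))))  →  k(e, p(k(e, a)))   [R7 at ε]
2. k(e, p(k(e, a)))  →  p(k(e, a))   [R7 at ε]
3. p(k(e, a))  →  p(a)   [R7 at 1]

p(a)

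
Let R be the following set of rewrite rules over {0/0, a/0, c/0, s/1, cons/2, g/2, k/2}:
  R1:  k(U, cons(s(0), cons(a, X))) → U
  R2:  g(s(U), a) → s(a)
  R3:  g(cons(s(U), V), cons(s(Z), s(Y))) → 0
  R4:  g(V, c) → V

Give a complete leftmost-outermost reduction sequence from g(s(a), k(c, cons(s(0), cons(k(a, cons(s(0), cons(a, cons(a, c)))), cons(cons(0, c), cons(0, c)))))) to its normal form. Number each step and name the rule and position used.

1. g(s(a), k(c, cons(s(0), cons(k(a, cons(s(0), cons(a, cons(a, c)))), cons(cons(0, c), cons(0, c))))))  →  g(s(a), k(c, cons(s(0), cons(a, cons(cons(0, c), cons(0, c))))))   [R1 at 2.2.2.1]
2. g(s(a), k(c, cons(s(0), cons(a, cons(cons(0, c), cons(0, c))))))  →  g(s(a), c)   [R1 at 2]
3. g(s(a), c)  →  s(a)   [R4 at ε]

s(a)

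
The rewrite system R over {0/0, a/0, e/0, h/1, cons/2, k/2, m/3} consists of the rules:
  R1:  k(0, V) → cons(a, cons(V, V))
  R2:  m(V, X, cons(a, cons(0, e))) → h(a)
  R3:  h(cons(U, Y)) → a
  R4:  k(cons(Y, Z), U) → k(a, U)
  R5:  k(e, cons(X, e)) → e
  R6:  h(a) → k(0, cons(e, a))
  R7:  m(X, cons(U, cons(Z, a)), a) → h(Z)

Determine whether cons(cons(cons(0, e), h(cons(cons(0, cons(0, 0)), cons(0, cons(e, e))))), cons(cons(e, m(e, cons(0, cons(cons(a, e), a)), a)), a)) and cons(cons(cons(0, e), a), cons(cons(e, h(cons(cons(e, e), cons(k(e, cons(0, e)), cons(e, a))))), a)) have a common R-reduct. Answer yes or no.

yes — NF(t₁) = cons(cons(cons(0, e), a), cons(cons(e, a), a)), NF(t₂) = cons(cons(cons(0, e), a), cons(cons(e, a), a))

Reduce t₁ = cons(cons(cons(0, e), h(cons(cons(0, cons(0, 0)), cons(0, cons(e, e))))), cons(cons(e, m(e, cons(0, cons(cons(a, e), a)), a)), a)):
1. cons(cons(cons(0, e), h(cons(cons(0, cons(0, 0)), cons(0, cons(e, e))))), cons(cons(e, m(e, cons(0, cons(cons(a, e), a)), a)), a))  →  cons(cons(cons(0, e), a), cons(cons(e, m(e, cons(0, cons(cons(a, e), a)), a)), a))   [R3 at 1.2]
2. cons(cons(cons(0, e), a), cons(cons(e, m(e, cons(0, cons(cons(a, e), a)), a)), a))  →  cons(cons(cons(0, e), a), cons(cons(e, h(cons(a, e))), a))   [R7 at 2.1.2]
3. cons(cons(cons(0, e), a), cons(cons(e, h(cons(a, e))), a))  →  cons(cons(cons(0, e), a), cons(cons(e, a), a))   [R3 at 2.1.2]

Reduce t₂ = cons(cons(cons(0, e), a), cons(cons(e, h(cons(cons(e, e), cons(k(e, cons(0, e)), cons(e, a))))), a)):
1. cons(cons(cons(0, e), a), cons(cons(e, h(cons(cons(e, e), cons(k(e, cons(0, e)), cons(e, a))))), a))  →  cons(cons(cons(0, e), a), cons(cons(e, a), a))   [R3 at 2.1.2]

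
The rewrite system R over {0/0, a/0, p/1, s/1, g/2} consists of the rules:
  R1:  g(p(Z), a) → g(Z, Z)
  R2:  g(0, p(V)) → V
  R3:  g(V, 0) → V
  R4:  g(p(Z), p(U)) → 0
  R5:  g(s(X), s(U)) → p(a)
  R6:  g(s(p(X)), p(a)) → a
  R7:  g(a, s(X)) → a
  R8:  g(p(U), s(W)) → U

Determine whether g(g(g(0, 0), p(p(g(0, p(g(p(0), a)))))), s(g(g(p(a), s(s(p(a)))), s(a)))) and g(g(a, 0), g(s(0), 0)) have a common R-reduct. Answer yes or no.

Reduce t₁ = g(g(g(0, 0), p(p(g(0, p(g(p(0), a)))))), s(g(g(p(a), s(s(p(a)))), s(a)))):
1. g(g(g(0, 0), p(p(g(0, p(g(p(0), a)))))), s(g(g(p(a), s(s(p(a)))), s(a))))  →  g(g(0, p(p(g(0, p(g(p(0), a)))))), s(g(g(p(a), s(s(p(a)))), s(a))))   [R3 at 1.1]
2. g(g(0, p(p(g(0, p(g(p(0), a)))))), s(g(g(p(a), s(s(p(a)))), s(a))))  →  g(p(g(0, p(g(p(0), a)))), s(g(g(p(a), s(s(p(a)))), s(a))))   [R2 at 1]
3. g(p(g(0, p(g(p(0), a)))), s(g(g(p(a), s(s(p(a)))), s(a))))  →  g(0, p(g(p(0), a)))   [R8 at ε]
4. g(0, p(g(p(0), a)))  →  g(p(0), a)   [R2 at ε]
5. g(p(0), a)  →  g(0, 0)   [R1 at ε]
6. g(0, 0)  →  0   [R3 at ε]

Reduce t₂ = g(g(a, 0), g(s(0), 0)):
1. g(g(a, 0), g(s(0), 0))  →  g(a, g(s(0), 0))   [R3 at 1]
2. g(a, g(s(0), 0))  →  g(a, s(0))   [R3 at 2]
3. g(a, s(0))  →  a   [R7 at ε]

no — NF(t₁) = 0, NF(t₂) = a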